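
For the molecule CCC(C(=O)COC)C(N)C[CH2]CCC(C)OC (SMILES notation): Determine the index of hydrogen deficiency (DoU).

Degree of unsaturation = (number of rings) + (number of π bonds).
Ring closures in the SMILES: 0.
π bonds: 1 double bond (each 1 DoU) → 1 DoU from unsaturation.
Total DoU = 0 + 1 = 1.

1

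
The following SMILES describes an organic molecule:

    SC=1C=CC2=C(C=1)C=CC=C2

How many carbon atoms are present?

Count every carbon token in the SMILES (each C, including those in ring-closure positions and inside branches).
Carbon count: 10.

10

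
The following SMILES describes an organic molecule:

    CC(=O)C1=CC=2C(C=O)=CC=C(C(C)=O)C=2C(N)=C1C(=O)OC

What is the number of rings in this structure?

In SMILES, each pair of matching ring-closure digits denotes one ring-closing bond; the number of such bonds equals the number of independent rings.
Ring-closure bonds here: 2.

2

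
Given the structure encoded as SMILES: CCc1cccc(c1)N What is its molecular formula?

Walk through each heavy atom and fill implicit hydrogens from standard valence (C 4, N 3, O 2, S 2, halogen 1); for lowercase aromatic atoms, an aromatic c carries 1 H when it has two neighbours and 0 H with three, and aromatic n carries 0 H:
  atom 1: C, bond orders sum to 1 (valence 4) → 3 H
  atom 2: C, bond orders sum to 2 (valence 4) → 2 H
  atom 3: aromatic c, 3 neighbours → 0 H
  atom 4: aromatic c, 2 neighbours → 1 H
  atom 5: aromatic c, 2 neighbours → 1 H
  atom 6: aromatic c, 2 neighbours → 1 H
  atom 7: aromatic c, 3 neighbours → 0 H
  atom 8: aromatic c, 2 neighbours → 1 H
  atom 9: N, bond orders sum to 1 (valence 3) → 2 H
Totals → C:8, H:11, N:1.
In Hill order: C8H11N.

C8H11N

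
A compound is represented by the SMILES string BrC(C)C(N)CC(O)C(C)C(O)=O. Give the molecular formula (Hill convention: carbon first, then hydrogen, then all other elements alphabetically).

Walk through each heavy atom and fill implicit hydrogens from standard valence (C 4, N 3, O 2, S 2, halogen 1):
  atom 1: Br (halogen, monovalent) → 0 H
  atom 2: C, bond orders sum to 3 (valence 4) → 1 H
  atom 3: C, bond orders sum to 1 (valence 4) → 3 H
  atom 4: C, bond orders sum to 3 (valence 4) → 1 H
  atom 5: N, bond orders sum to 1 (valence 3) → 2 H
  atom 6: C, bond orders sum to 2 (valence 4) → 2 H
  atom 7: C, bond orders sum to 3 (valence 4) → 1 H
  atom 8: O, bond orders sum to 1 (valence 2) → 1 H
  atom 9: C, bond orders sum to 3 (valence 4) → 1 H
  atom 10: C, bond orders sum to 1 (valence 4) → 3 H
  atom 11: C, bond orders sum to 4 (valence 4) → 0 H
  atom 12: O, bond orders sum to 1 (valence 2) → 1 H
  atom 13: O, bond orders sum to 2 (valence 2) → 0 H
Totals → C:8, H:16, Br:1, N:1, O:3.

C8H16BrNO3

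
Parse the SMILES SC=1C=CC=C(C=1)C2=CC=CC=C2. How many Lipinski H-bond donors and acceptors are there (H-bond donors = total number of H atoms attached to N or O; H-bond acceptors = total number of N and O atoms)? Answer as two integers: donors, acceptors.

Donors: find every N or O and count the H atoms it carries.
  (no N or O atoms present)
Lipinski HBD = 0.
Acceptors: N atoms = 0, O atoms = 0 → HBA = 0.

0, 0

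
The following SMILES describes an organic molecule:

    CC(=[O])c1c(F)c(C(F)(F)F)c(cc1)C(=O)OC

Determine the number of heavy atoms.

18

Every atom symbol written in the SMILES (organic subset) is one heavy atom; implicit H are not written.
Heavy atoms by element → C:11, F:4, O:3.
Total: 18.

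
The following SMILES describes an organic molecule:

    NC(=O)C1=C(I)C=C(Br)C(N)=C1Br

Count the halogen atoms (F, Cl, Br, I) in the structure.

3

Halogen atoms appear at heavy-atom positions 6, 9, 13 (2×Br, 1×I).
Other groups present: 1 amide, 1 primary amine.
Halogen count: 3.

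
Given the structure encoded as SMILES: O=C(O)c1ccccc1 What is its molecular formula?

Walk through each heavy atom and fill implicit hydrogens from standard valence (C 4, N 3, O 2, S 2, halogen 1); for lowercase aromatic atoms, an aromatic c carries 1 H when it has two neighbours and 0 H with three, and aromatic n carries 0 H:
  atom 1: O, bond orders sum to 2 (valence 2) → 0 H
  atom 2: C, bond orders sum to 4 (valence 4) → 0 H
  atom 3: O, bond orders sum to 1 (valence 2) → 1 H
  atom 4: aromatic c, 3 neighbours → 0 H
  atom 5: aromatic c, 2 neighbours → 1 H
  atom 6: aromatic c, 2 neighbours → 1 H
  atom 7: aromatic c, 2 neighbours → 1 H
  atom 8: aromatic c, 2 neighbours → 1 H
  atom 9: aromatic c, 2 neighbours → 1 H
Totals → C:7, H:6, O:2.
In Hill order: C7H6O2.

C7H6O2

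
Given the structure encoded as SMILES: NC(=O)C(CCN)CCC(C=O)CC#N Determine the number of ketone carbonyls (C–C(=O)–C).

Scan the SMILES for the ketone motif — none present.
Groups that are present: 1 aldehyde, 1 amide, 1 nitrile, 1 primary amine.

0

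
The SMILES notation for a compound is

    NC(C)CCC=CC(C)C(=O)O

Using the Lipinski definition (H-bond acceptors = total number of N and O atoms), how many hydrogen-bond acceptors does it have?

N atoms: 1; O atoms: 2.
Lipinski HBA = 1 + 2 = 3.

3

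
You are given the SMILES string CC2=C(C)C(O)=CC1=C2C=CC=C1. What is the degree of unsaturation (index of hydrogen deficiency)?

Molecular formula: C12H12O.
DoU = (2C + 2 + N − H − X) / 2, where X is the halogen count and O/S are ignored.
    = (2·12 + 2 + 0 − 12 − 0) / 2 = 14 / 2 = 7.

7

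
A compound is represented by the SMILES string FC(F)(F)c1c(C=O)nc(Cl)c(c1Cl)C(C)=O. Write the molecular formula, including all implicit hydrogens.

C9H4Cl2F3NO2

Walk through each heavy atom and fill implicit hydrogens from standard valence (C 4, N 3, O 2, S 2, halogen 1); for lowercase aromatic atoms, an aromatic c carries 1 H when it has two neighbours and 0 H with three, and aromatic n carries 0 H:
  atom 1: F (halogen, monovalent) → 0 H
  atom 2: C, bond orders sum to 4 (valence 4) → 0 H
  atom 3: F (halogen, monovalent) → 0 H
  atom 4: F (halogen, monovalent) → 0 H
  atom 5: aromatic c, 3 neighbours → 0 H
  atom 6: aromatic c, 3 neighbours → 0 H
  atom 7: C, bond orders sum to 3 (valence 4) → 1 H
  atom 8: O, bond orders sum to 2 (valence 2) → 0 H
  atom 9: aromatic n, 2 neighbours → 0 H
  atom 10: aromatic c, 3 neighbours → 0 H
  atom 11: Cl (halogen, monovalent) → 0 H
  atom 12: aromatic c, 3 neighbours → 0 H
  atom 13: aromatic c, 3 neighbours → 0 H
  atom 14: Cl (halogen, monovalent) → 0 H
  atom 15: C, bond orders sum to 4 (valence 4) → 0 H
  atom 16: C, bond orders sum to 1 (valence 4) → 3 H
  atom 17: O, bond orders sum to 2 (valence 2) → 0 H
Totals → C:9, H:4, Cl:2, F:3, N:1, O:2.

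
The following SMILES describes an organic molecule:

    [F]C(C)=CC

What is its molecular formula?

C4H7F

Walk through each heavy atom and fill implicit hydrogens from standard valence (C 4, N 3, O 2, S 2, halogen 1):
  atom 1: F with explicit H count 0
  atom 2: C, bond orders sum to 4 (valence 4) → 0 H
  atom 3: C, bond orders sum to 1 (valence 4) → 3 H
  atom 4: C, bond orders sum to 3 (valence 4) → 1 H
  atom 5: C, bond orders sum to 1 (valence 4) → 3 H
Totals → C:4, H:7, F:1.
In Hill order: C4H7F.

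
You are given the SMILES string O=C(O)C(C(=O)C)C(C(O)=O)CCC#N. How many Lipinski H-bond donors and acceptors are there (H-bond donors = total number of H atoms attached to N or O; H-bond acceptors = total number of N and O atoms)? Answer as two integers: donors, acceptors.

Donors: find every N or O and count the H atoms it carries.
  atom 1 (O): bond orders sum to 2 → 0 H
  atom 3 (O): bond orders sum to 1 → 1 H
  atom 6 (O): bond orders sum to 2 → 0 H
  atom 10 (O): bond orders sum to 1 → 1 H
  atom 11 (O): bond orders sum to 2 → 0 H
  atom 15 (N): bond orders sum to 3 → 0 H
Lipinski HBD = 2.
Acceptors: N atoms = 1, O atoms = 5 → HBA = 6.

2, 6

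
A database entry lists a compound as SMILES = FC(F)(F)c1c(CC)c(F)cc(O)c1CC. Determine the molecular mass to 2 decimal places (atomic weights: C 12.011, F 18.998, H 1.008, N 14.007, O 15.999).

First, the molecular formula is C11H12F4O (counting implicit H from valence).
  C: 11 × 12.011 = 132.121
  F: 4 × 18.998 = 75.992
  H: 12 × 1.008 = 12.096
  O: 1 × 15.999 = 15.999
Sum: 11×12.011 + 4×18.998 + 12×1.008 + 1×15.999 = 236.208 → 236.21 g/mol.

236.21 g/mol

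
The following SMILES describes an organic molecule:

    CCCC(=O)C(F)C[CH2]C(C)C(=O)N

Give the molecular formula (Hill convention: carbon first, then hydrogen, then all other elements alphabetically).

Walk through each heavy atom and fill implicit hydrogens from standard valence (C 4, N 3, O 2, S 2, halogen 1):
  atom 1: C, bond orders sum to 1 (valence 4) → 3 H
  atom 2: C, bond orders sum to 2 (valence 4) → 2 H
  atom 3: C, bond orders sum to 2 (valence 4) → 2 H
  atom 4: C, bond orders sum to 4 (valence 4) → 0 H
  atom 5: O, bond orders sum to 2 (valence 2) → 0 H
  atom 6: C, bond orders sum to 3 (valence 4) → 1 H
  atom 7: F (halogen, monovalent) → 0 H
  atom 8: C, bond orders sum to 2 (valence 4) → 2 H
  atom 9: C with explicit H count 2
  atom 10: C, bond orders sum to 3 (valence 4) → 1 H
  atom 11: C, bond orders sum to 1 (valence 4) → 3 H
  atom 12: C, bond orders sum to 4 (valence 4) → 0 H
  atom 13: O, bond orders sum to 2 (valence 2) → 0 H
  atom 14: N, bond orders sum to 1 (valence 3) → 2 H
Totals → C:10, H:18, F:1, N:1, O:2.

C10H18FNO2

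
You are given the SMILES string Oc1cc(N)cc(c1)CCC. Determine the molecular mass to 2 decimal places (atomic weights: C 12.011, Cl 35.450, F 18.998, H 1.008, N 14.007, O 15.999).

151.21 g/mol

First, the molecular formula is C9H13NO (counting implicit H from valence).
  C: 9 × 12.011 = 108.099
  H: 13 × 1.008 = 13.104
  N: 1 × 14.007 = 14.007
  O: 1 × 15.999 = 15.999
Sum: 9×12.011 + 13×1.008 + 1×14.007 + 1×15.999 = 151.209 → 151.21 g/mol.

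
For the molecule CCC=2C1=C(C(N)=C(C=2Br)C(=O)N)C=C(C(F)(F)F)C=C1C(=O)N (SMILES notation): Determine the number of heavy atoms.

24

Every atom symbol written in the SMILES (organic subset) is one heavy atom; implicit H are not written.
Heavy atoms by element → Br:1, C:15, F:3, N:3, O:2.
Total: 24.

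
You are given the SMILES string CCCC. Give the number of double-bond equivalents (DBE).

Degree of unsaturation = (number of rings) + (number of π bonds).
Ring closures in the SMILES: 0.
π bonds: none → 0 DoU from unsaturation.
Total DoU = 0 + 0 = 0.

0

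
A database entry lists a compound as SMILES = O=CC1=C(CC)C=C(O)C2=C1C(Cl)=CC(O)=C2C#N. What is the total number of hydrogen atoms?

10

Walk through each heavy atom and fill implicit hydrogens from standard valence (C 4, N 3, O 2, S 2, halogen 1):
  atom 1: O, bond orders sum to 2 (valence 2) → 0 H
  atom 2: C, bond orders sum to 3 (valence 4) → 1 H
  atom 3: C, bond orders sum to 4 (valence 4) → 0 H
  atom 4: C, bond orders sum to 4 (valence 4) → 0 H
  atom 5: C, bond orders sum to 2 (valence 4) → 2 H
  atom 6: C, bond orders sum to 1 (valence 4) → 3 H
  atom 7: C, bond orders sum to 3 (valence 4) → 1 H
  atom 8: C, bond orders sum to 4 (valence 4) → 0 H
  atom 9: O, bond orders sum to 1 (valence 2) → 1 H
  atom 10: C, bond orders sum to 4 (valence 4) → 0 H
  atom 11: C, bond orders sum to 4 (valence 4) → 0 H
  atom 12: C, bond orders sum to 4 (valence 4) → 0 H
  atom 13: Cl (halogen, monovalent) → 0 H
  atom 14: C, bond orders sum to 3 (valence 4) → 1 H
  atom 15: C, bond orders sum to 4 (valence 4) → 0 H
  atom 16: O, bond orders sum to 1 (valence 2) → 1 H
  atom 17: C, bond orders sum to 4 (valence 4) → 0 H
  atom 18: C, bond orders sum to 4 (valence 4) → 0 H
  atom 19: N, bond orders sum to 3 (valence 3) → 0 H
Total hydrogens: 10.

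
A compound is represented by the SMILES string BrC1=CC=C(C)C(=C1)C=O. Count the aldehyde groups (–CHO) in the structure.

1

The aldehyde motif appears at heavy-atom position 9 in the SMILES.
Aldehyde count: 1.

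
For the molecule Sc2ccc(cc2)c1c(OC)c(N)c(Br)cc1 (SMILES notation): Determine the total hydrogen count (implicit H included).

Walk through each heavy atom and fill implicit hydrogens from standard valence (C 4, N 3, O 2, S 2, halogen 1); for lowercase aromatic atoms, an aromatic c carries 1 H when it has two neighbours and 0 H with three, and aromatic n carries 0 H:
  atom 1: S, bond orders sum to 1 (valence 2) → 1 H
  atom 2: aromatic c, 3 neighbours → 0 H
  atom 3: aromatic c, 2 neighbours → 1 H
  atom 4: aromatic c, 2 neighbours → 1 H
  atom 5: aromatic c, 3 neighbours → 0 H
  atom 6: aromatic c, 2 neighbours → 1 H
  atom 7: aromatic c, 2 neighbours → 1 H
  atom 8: aromatic c, 3 neighbours → 0 H
  atom 9: aromatic c, 3 neighbours → 0 H
  atom 10: O, bond orders sum to 2 (valence 2) → 0 H
  atom 11: C, bond orders sum to 1 (valence 4) → 3 H
  atom 12: aromatic c, 3 neighbours → 0 H
  atom 13: N, bond orders sum to 1 (valence 3) → 2 H
  atom 14: aromatic c, 3 neighbours → 0 H
  atom 15: Br (halogen, monovalent) → 0 H
  atom 16: aromatic c, 2 neighbours → 1 H
  atom 17: aromatic c, 2 neighbours → 1 H
Total hydrogens: 12.

12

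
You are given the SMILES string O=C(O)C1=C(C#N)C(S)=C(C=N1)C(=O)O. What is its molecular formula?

Walk through each heavy atom and fill implicit hydrogens from standard valence (C 4, N 3, O 2, S 2, halogen 1):
  atom 1: O, bond orders sum to 2 (valence 2) → 0 H
  atom 2: C, bond orders sum to 4 (valence 4) → 0 H
  atom 3: O, bond orders sum to 1 (valence 2) → 1 H
  atom 4: C, bond orders sum to 4 (valence 4) → 0 H
  atom 5: C, bond orders sum to 4 (valence 4) → 0 H
  atom 6: C, bond orders sum to 4 (valence 4) → 0 H
  atom 7: N, bond orders sum to 3 (valence 3) → 0 H
  atom 8: C, bond orders sum to 4 (valence 4) → 0 H
  atom 9: S, bond orders sum to 1 (valence 2) → 1 H
  atom 10: C, bond orders sum to 4 (valence 4) → 0 H
  atom 11: C, bond orders sum to 3 (valence 4) → 1 H
  atom 12: N, bond orders sum to 3 (valence 3) → 0 H
  atom 13: C, bond orders sum to 4 (valence 4) → 0 H
  atom 14: O, bond orders sum to 2 (valence 2) → 0 H
  atom 15: O, bond orders sum to 1 (valence 2) → 1 H
Totals → C:8, H:4, N:2, O:4, S:1.
In Hill order: C8H4N2O4S.

C8H4N2O4S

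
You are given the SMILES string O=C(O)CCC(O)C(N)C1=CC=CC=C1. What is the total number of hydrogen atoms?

Walk through each heavy atom and fill implicit hydrogens from standard valence (C 4, N 3, O 2, S 2, halogen 1):
  atom 1: O, bond orders sum to 2 (valence 2) → 0 H
  atom 2: C, bond orders sum to 4 (valence 4) → 0 H
  atom 3: O, bond orders sum to 1 (valence 2) → 1 H
  atom 4: C, bond orders sum to 2 (valence 4) → 2 H
  atom 5: C, bond orders sum to 2 (valence 4) → 2 H
  atom 6: C, bond orders sum to 3 (valence 4) → 1 H
  atom 7: O, bond orders sum to 1 (valence 2) → 1 H
  atom 8: C, bond orders sum to 3 (valence 4) → 1 H
  atom 9: N, bond orders sum to 1 (valence 3) → 2 H
  atom 10: C, bond orders sum to 4 (valence 4) → 0 H
  atom 11: C, bond orders sum to 3 (valence 4) → 1 H
  atom 12: C, bond orders sum to 3 (valence 4) → 1 H
  atom 13: C, bond orders sum to 3 (valence 4) → 1 H
  atom 14: C, bond orders sum to 3 (valence 4) → 1 H
  atom 15: C, bond orders sum to 3 (valence 4) → 1 H
Total hydrogens: 15.

15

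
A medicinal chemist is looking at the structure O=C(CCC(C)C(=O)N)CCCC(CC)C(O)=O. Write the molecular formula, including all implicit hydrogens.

C13H23NO4

Walk through each heavy atom and fill implicit hydrogens from standard valence (C 4, N 3, O 2, S 2, halogen 1):
  atom 1: O, bond orders sum to 2 (valence 2) → 0 H
  atom 2: C, bond orders sum to 4 (valence 4) → 0 H
  atom 3: C, bond orders sum to 2 (valence 4) → 2 H
  atom 4: C, bond orders sum to 2 (valence 4) → 2 H
  atom 5: C, bond orders sum to 3 (valence 4) → 1 H
  atom 6: C, bond orders sum to 1 (valence 4) → 3 H
  atom 7: C, bond orders sum to 4 (valence 4) → 0 H
  atom 8: O, bond orders sum to 2 (valence 2) → 0 H
  atom 9: N, bond orders sum to 1 (valence 3) → 2 H
  atom 10: C, bond orders sum to 2 (valence 4) → 2 H
  atom 11: C, bond orders sum to 2 (valence 4) → 2 H
  atom 12: C, bond orders sum to 2 (valence 4) → 2 H
  atom 13: C, bond orders sum to 3 (valence 4) → 1 H
  atom 14: C, bond orders sum to 2 (valence 4) → 2 H
  atom 15: C, bond orders sum to 1 (valence 4) → 3 H
  atom 16: C, bond orders sum to 4 (valence 4) → 0 H
  atom 17: O, bond orders sum to 1 (valence 2) → 1 H
  atom 18: O, bond orders sum to 2 (valence 2) → 0 H
Totals → C:13, H:23, N:1, O:4.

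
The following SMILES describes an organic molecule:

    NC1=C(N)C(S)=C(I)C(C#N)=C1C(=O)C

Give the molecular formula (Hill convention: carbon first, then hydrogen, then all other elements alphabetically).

C9H8IN3OS

Walk through each heavy atom and fill implicit hydrogens from standard valence (C 4, N 3, O 2, S 2, halogen 1):
  atom 1: N, bond orders sum to 1 (valence 3) → 2 H
  atom 2: C, bond orders sum to 4 (valence 4) → 0 H
  atom 3: C, bond orders sum to 4 (valence 4) → 0 H
  atom 4: N, bond orders sum to 1 (valence 3) → 2 H
  atom 5: C, bond orders sum to 4 (valence 4) → 0 H
  atom 6: S, bond orders sum to 1 (valence 2) → 1 H
  atom 7: C, bond orders sum to 4 (valence 4) → 0 H
  atom 8: I (halogen, monovalent) → 0 H
  atom 9: C, bond orders sum to 4 (valence 4) → 0 H
  atom 10: C, bond orders sum to 4 (valence 4) → 0 H
  atom 11: N, bond orders sum to 3 (valence 3) → 0 H
  atom 12: C, bond orders sum to 4 (valence 4) → 0 H
  atom 13: C, bond orders sum to 4 (valence 4) → 0 H
  atom 14: O, bond orders sum to 2 (valence 2) → 0 H
  atom 15: C, bond orders sum to 1 (valence 4) → 3 H
Totals → C:9, H:8, I:1, N:3, O:1, S:1.
In Hill order: C9H8IN3OS.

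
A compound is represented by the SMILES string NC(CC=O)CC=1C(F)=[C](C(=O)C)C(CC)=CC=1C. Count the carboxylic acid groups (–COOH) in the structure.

Scan the SMILES for the carboxylic acid motif — none present.
Groups that are present: 1 aldehyde, 1 ketone, 1 primary amine.

0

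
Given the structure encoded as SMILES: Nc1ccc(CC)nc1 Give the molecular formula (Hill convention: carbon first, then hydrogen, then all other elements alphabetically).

C7H10N2

Walk through each heavy atom and fill implicit hydrogens from standard valence (C 4, N 3, O 2, S 2, halogen 1); for lowercase aromatic atoms, an aromatic c carries 1 H when it has two neighbours and 0 H with three, and aromatic n carries 0 H:
  atom 1: N, bond orders sum to 1 (valence 3) → 2 H
  atom 2: aromatic c, 3 neighbours → 0 H
  atom 3: aromatic c, 2 neighbours → 1 H
  atom 4: aromatic c, 2 neighbours → 1 H
  atom 5: aromatic c, 3 neighbours → 0 H
  atom 6: C, bond orders sum to 2 (valence 4) → 2 H
  atom 7: C, bond orders sum to 1 (valence 4) → 3 H
  atom 8: aromatic n, 2 neighbours → 0 H
  atom 9: aromatic c, 2 neighbours → 1 H
Totals → C:7, H:10, N:2.
In Hill order: C7H10N2.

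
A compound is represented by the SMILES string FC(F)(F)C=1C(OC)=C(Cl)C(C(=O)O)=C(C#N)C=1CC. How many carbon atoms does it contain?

12

Count every carbon token in the SMILES (each C, including those in ring-closure positions and inside branches).
Carbon count: 12.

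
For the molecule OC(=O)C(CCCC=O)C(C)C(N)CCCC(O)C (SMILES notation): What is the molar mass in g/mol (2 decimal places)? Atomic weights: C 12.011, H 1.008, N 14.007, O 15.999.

First, the molecular formula is C14H27NO4 (counting implicit H from valence).
  C: 14 × 12.011 = 168.154
  H: 27 × 1.008 = 27.216
  N: 1 × 14.007 = 14.007
  O: 4 × 15.999 = 63.996
Sum: 14×12.011 + 27×1.008 + 1×14.007 + 4×15.999 = 273.373 → 273.37 g/mol.

273.37 g/mol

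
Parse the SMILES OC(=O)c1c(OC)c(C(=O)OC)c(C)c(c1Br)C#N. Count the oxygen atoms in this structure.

Scan the SMILES for O atoms (remember two-letter symbols like Cl and Br are single atoms).
Oxygen count: 5.

5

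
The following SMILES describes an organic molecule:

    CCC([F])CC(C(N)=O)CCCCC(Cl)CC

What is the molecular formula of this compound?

Walk through each heavy atom and fill implicit hydrogens from standard valence (C 4, N 3, O 2, S 2, halogen 1):
  atom 1: C, bond orders sum to 1 (valence 4) → 3 H
  atom 2: C, bond orders sum to 2 (valence 4) → 2 H
  atom 3: C, bond orders sum to 3 (valence 4) → 1 H
  atom 4: F with explicit H count 0
  atom 5: C, bond orders sum to 2 (valence 4) → 2 H
  atom 6: C, bond orders sum to 3 (valence 4) → 1 H
  atom 7: C, bond orders sum to 4 (valence 4) → 0 H
  atom 8: N, bond orders sum to 1 (valence 3) → 2 H
  atom 9: O, bond orders sum to 2 (valence 2) → 0 H
  atom 10: C, bond orders sum to 2 (valence 4) → 2 H
  atom 11: C, bond orders sum to 2 (valence 4) → 2 H
  atom 12: C, bond orders sum to 2 (valence 4) → 2 H
  atom 13: C, bond orders sum to 2 (valence 4) → 2 H
  atom 14: C, bond orders sum to 3 (valence 4) → 1 H
  atom 15: Cl (halogen, monovalent) → 0 H
  atom 16: C, bond orders sum to 2 (valence 4) → 2 H
  atom 17: C, bond orders sum to 1 (valence 4) → 3 H
Totals → C:13, H:25, Cl:1, F:1, N:1, O:1.

C13H25ClFNO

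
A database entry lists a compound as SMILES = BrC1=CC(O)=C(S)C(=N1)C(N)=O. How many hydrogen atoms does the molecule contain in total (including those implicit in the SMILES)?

5

Walk through each heavy atom and fill implicit hydrogens from standard valence (C 4, N 3, O 2, S 2, halogen 1):
  atom 1: Br (halogen, monovalent) → 0 H
  atom 2: C, bond orders sum to 4 (valence 4) → 0 H
  atom 3: C, bond orders sum to 3 (valence 4) → 1 H
  atom 4: C, bond orders sum to 4 (valence 4) → 0 H
  atom 5: O, bond orders sum to 1 (valence 2) → 1 H
  atom 6: C, bond orders sum to 4 (valence 4) → 0 H
  atom 7: S, bond orders sum to 1 (valence 2) → 1 H
  atom 8: C, bond orders sum to 4 (valence 4) → 0 H
  atom 9: N, bond orders sum to 3 (valence 3) → 0 H
  atom 10: C, bond orders sum to 4 (valence 4) → 0 H
  atom 11: N, bond orders sum to 1 (valence 3) → 2 H
  atom 12: O, bond orders sum to 2 (valence 2) → 0 H
Total hydrogens: 5.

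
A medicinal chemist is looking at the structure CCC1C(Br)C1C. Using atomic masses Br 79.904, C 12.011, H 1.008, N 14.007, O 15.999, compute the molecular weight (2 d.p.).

163.06 g/mol

First, the molecular formula is C6H11Br (counting implicit H from valence).
  Br: 1 × 79.904 = 79.904
  C: 6 × 12.011 = 72.066
  H: 11 × 1.008 = 11.088
Sum: 1×79.904 + 6×12.011 + 11×1.008 = 163.058 → 163.06 g/mol.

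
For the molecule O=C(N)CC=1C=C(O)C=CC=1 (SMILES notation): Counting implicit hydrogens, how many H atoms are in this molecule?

Walk through each heavy atom and fill implicit hydrogens from standard valence (C 4, N 3, O 2, S 2, halogen 1):
  atom 1: O, bond orders sum to 2 (valence 2) → 0 H
  atom 2: C, bond orders sum to 4 (valence 4) → 0 H
  atom 3: N, bond orders sum to 1 (valence 3) → 2 H
  atom 4: C, bond orders sum to 2 (valence 4) → 2 H
  atom 5: C, bond orders sum to 4 (valence 4) → 0 H
  atom 6: C, bond orders sum to 3 (valence 4) → 1 H
  atom 7: C, bond orders sum to 4 (valence 4) → 0 H
  atom 8: O, bond orders sum to 1 (valence 2) → 1 H
  atom 9: C, bond orders sum to 3 (valence 4) → 1 H
  atom 10: C, bond orders sum to 3 (valence 4) → 1 H
  atom 11: C, bond orders sum to 3 (valence 4) → 1 H
Total hydrogens: 9.

9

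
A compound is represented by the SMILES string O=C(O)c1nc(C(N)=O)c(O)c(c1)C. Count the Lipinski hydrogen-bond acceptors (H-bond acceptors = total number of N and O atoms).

6

N atoms: 2; O atoms: 4.
Lipinski HBA = 2 + 4 = 6.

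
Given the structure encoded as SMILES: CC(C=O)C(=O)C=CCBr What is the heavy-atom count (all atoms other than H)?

10

Every atom symbol written in the SMILES (organic subset) is one heavy atom; implicit H are not written.
Heavy atoms by element → Br:1, C:7, O:2.
Total: 10.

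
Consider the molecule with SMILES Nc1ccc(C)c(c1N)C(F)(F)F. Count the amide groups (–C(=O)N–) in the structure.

0

Scan the SMILES for the amide motif — none present.
Groups that are present: 2 primary amine.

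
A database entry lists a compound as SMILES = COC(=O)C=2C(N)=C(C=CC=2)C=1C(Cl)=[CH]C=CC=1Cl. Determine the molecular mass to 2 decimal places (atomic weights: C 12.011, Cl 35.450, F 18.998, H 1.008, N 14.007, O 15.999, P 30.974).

296.15 g/mol

First, the molecular formula is C14H11Cl2NO2 (counting implicit H from valence).
  C: 14 × 12.011 = 168.154
  Cl: 2 × 35.450 = 70.900
  H: 11 × 1.008 = 11.088
  N: 1 × 14.007 = 14.007
  O: 2 × 15.999 = 31.998
Sum: 14×12.011 + 2×35.450 + 11×1.008 + 1×14.007 + 2×15.999 = 296.147 → 296.15 g/mol.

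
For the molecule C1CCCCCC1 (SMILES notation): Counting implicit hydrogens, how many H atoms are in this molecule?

14

Walk through each heavy atom and fill implicit hydrogens from standard valence (C 4, N 3, O 2, S 2, halogen 1):
  atom 1: C, bond orders sum to 2 (valence 4) → 2 H
  atom 2: C, bond orders sum to 2 (valence 4) → 2 H
  atom 3: C, bond orders sum to 2 (valence 4) → 2 H
  atom 4: C, bond orders sum to 2 (valence 4) → 2 H
  atom 5: C, bond orders sum to 2 (valence 4) → 2 H
  atom 6: C, bond orders sum to 2 (valence 4) → 2 H
  atom 7: C, bond orders sum to 2 (valence 4) → 2 H
Total hydrogens: 14.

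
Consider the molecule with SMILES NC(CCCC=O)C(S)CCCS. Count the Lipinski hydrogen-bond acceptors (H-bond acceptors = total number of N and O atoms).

2

N atoms: 1; O atoms: 1.
Lipinski HBA = 1 + 1 = 2.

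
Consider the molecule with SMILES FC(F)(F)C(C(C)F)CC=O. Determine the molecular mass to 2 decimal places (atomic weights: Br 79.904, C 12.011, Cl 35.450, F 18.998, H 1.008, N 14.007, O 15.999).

172.12 g/mol

First, the molecular formula is C6H8F4O (counting implicit H from valence).
  C: 6 × 12.011 = 72.066
  F: 4 × 18.998 = 75.992
  H: 8 × 1.008 = 8.064
  O: 1 × 15.999 = 15.999
Sum: 6×12.011 + 4×18.998 + 8×1.008 + 1×15.999 = 172.121 → 172.12 g/mol.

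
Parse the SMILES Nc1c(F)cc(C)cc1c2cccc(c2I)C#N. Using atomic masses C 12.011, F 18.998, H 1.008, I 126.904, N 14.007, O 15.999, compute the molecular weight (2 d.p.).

352.15 g/mol

First, the molecular formula is C14H10FIN2 (counting implicit H from valence).
  C: 14 × 12.011 = 168.154
  F: 1 × 18.998 = 18.998
  H: 10 × 1.008 = 10.080
  I: 1 × 126.904 = 126.904
  N: 2 × 14.007 = 28.014
Sum: 14×12.011 + 1×18.998 + 10×1.008 + 1×126.904 + 2×14.007 = 352.150 → 352.15 g/mol.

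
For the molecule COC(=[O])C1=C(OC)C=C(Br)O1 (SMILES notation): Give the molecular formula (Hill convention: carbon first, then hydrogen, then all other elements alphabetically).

Walk through each heavy atom and fill implicit hydrogens from standard valence (C 4, N 3, O 2, S 2, halogen 1):
  atom 1: C, bond orders sum to 1 (valence 4) → 3 H
  atom 2: O, bond orders sum to 2 (valence 2) → 0 H
  atom 3: C, bond orders sum to 4 (valence 4) → 0 H
  atom 4: O with explicit H count 0
  atom 5: C, bond orders sum to 4 (valence 4) → 0 H
  atom 6: C, bond orders sum to 4 (valence 4) → 0 H
  atom 7: O, bond orders sum to 2 (valence 2) → 0 H
  atom 8: C, bond orders sum to 1 (valence 4) → 3 H
  atom 9: C, bond orders sum to 3 (valence 4) → 1 H
  atom 10: C, bond orders sum to 4 (valence 4) → 0 H
  atom 11: Br (halogen, monovalent) → 0 H
  atom 12: O, bond orders sum to 2 (valence 2) → 0 H
Totals → C:7, H:7, Br:1, O:4.
In Hill order: C7H7BrO4.

C7H7BrO4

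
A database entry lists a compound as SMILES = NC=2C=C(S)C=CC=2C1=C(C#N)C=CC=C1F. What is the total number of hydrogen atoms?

9

Walk through each heavy atom and fill implicit hydrogens from standard valence (C 4, N 3, O 2, S 2, halogen 1):
  atom 1: N, bond orders sum to 1 (valence 3) → 2 H
  atom 2: C, bond orders sum to 4 (valence 4) → 0 H
  atom 3: C, bond orders sum to 3 (valence 4) → 1 H
  atom 4: C, bond orders sum to 4 (valence 4) → 0 H
  atom 5: S, bond orders sum to 1 (valence 2) → 1 H
  atom 6: C, bond orders sum to 3 (valence 4) → 1 H
  atom 7: C, bond orders sum to 3 (valence 4) → 1 H
  atom 8: C, bond orders sum to 4 (valence 4) → 0 H
  atom 9: C, bond orders sum to 4 (valence 4) → 0 H
  atom 10: C, bond orders sum to 4 (valence 4) → 0 H
  atom 11: C, bond orders sum to 4 (valence 4) → 0 H
  atom 12: N, bond orders sum to 3 (valence 3) → 0 H
  atom 13: C, bond orders sum to 3 (valence 4) → 1 H
  atom 14: C, bond orders sum to 3 (valence 4) → 1 H
  atom 15: C, bond orders sum to 3 (valence 4) → 1 H
  atom 16: C, bond orders sum to 4 (valence 4) → 0 H
  atom 17: F (halogen, monovalent) → 0 H
Total hydrogens: 9.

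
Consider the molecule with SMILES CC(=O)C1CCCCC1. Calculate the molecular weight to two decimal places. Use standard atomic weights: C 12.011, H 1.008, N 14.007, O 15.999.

126.20 g/mol

First, the molecular formula is C8H14O (counting implicit H from valence).
  C: 8 × 12.011 = 96.088
  H: 14 × 1.008 = 14.112
  O: 1 × 15.999 = 15.999
Sum: 8×12.011 + 14×1.008 + 1×15.999 = 126.199 → 126.20 g/mol.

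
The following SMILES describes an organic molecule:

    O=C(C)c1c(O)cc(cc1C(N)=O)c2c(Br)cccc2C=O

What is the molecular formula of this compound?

Walk through each heavy atom and fill implicit hydrogens from standard valence (C 4, N 3, O 2, S 2, halogen 1); for lowercase aromatic atoms, an aromatic c carries 1 H when it has two neighbours and 0 H with three, and aromatic n carries 0 H:
  atom 1: O, bond orders sum to 2 (valence 2) → 0 H
  atom 2: C, bond orders sum to 4 (valence 4) → 0 H
  atom 3: C, bond orders sum to 1 (valence 4) → 3 H
  atom 4: aromatic c, 3 neighbours → 0 H
  atom 5: aromatic c, 3 neighbours → 0 H
  atom 6: O, bond orders sum to 1 (valence 2) → 1 H
  atom 7: aromatic c, 2 neighbours → 1 H
  atom 8: aromatic c, 3 neighbours → 0 H
  atom 9: aromatic c, 2 neighbours → 1 H
  atom 10: aromatic c, 3 neighbours → 0 H
  atom 11: C, bond orders sum to 4 (valence 4) → 0 H
  atom 12: N, bond orders sum to 1 (valence 3) → 2 H
  atom 13: O, bond orders sum to 2 (valence 2) → 0 H
  atom 14: aromatic c, 3 neighbours → 0 H
  atom 15: aromatic c, 3 neighbours → 0 H
  atom 16: Br (halogen, monovalent) → 0 H
  atom 17: aromatic c, 2 neighbours → 1 H
  atom 18: aromatic c, 2 neighbours → 1 H
  atom 19: aromatic c, 2 neighbours → 1 H
  atom 20: aromatic c, 3 neighbours → 0 H
  atom 21: C, bond orders sum to 3 (valence 4) → 1 H
  atom 22: O, bond orders sum to 2 (valence 2) → 0 H
Totals → C:16, H:12, Br:1, N:1, O:4.

C16H12BrNO4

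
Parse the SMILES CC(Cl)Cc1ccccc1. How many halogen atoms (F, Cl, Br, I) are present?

1

Halogen atoms appear at heavy-atom position 3 (1×Cl).
Halogen count: 1.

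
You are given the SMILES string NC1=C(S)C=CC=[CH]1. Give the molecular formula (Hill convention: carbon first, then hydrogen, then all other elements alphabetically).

C6H7NS

Walk through each heavy atom and fill implicit hydrogens from standard valence (C 4, N 3, O 2, S 2, halogen 1):
  atom 1: N, bond orders sum to 1 (valence 3) → 2 H
  atom 2: C, bond orders sum to 4 (valence 4) → 0 H
  atom 3: C, bond orders sum to 4 (valence 4) → 0 H
  atom 4: S, bond orders sum to 1 (valence 2) → 1 H
  atom 5: C, bond orders sum to 3 (valence 4) → 1 H
  atom 6: C, bond orders sum to 3 (valence 4) → 1 H
  atom 7: C, bond orders sum to 3 (valence 4) → 1 H
  atom 8: C with explicit H count 1
Totals → C:6, H:7, N:1, S:1.
In Hill order: C6H7NS.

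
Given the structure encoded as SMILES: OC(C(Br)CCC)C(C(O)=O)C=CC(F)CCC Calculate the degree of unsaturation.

2

Degree of unsaturation = (number of rings) + (number of π bonds).
Ring closures in the SMILES: 0.
π bonds: 2 double bonds (each 1 DoU) → 2 DoU from unsaturation.
Total DoU = 0 + 2 = 2.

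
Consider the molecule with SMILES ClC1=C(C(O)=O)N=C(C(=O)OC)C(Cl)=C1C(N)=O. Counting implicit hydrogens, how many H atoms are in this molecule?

Walk through each heavy atom and fill implicit hydrogens from standard valence (C 4, N 3, O 2, S 2, halogen 1):
  atom 1: Cl (halogen, monovalent) → 0 H
  atom 2: C, bond orders sum to 4 (valence 4) → 0 H
  atom 3: C, bond orders sum to 4 (valence 4) → 0 H
  atom 4: C, bond orders sum to 4 (valence 4) → 0 H
  atom 5: O, bond orders sum to 1 (valence 2) → 1 H
  atom 6: O, bond orders sum to 2 (valence 2) → 0 H
  atom 7: N, bond orders sum to 3 (valence 3) → 0 H
  atom 8: C, bond orders sum to 4 (valence 4) → 0 H
  atom 9: C, bond orders sum to 4 (valence 4) → 0 H
  atom 10: O, bond orders sum to 2 (valence 2) → 0 H
  atom 11: O, bond orders sum to 2 (valence 2) → 0 H
  atom 12: C, bond orders sum to 1 (valence 4) → 3 H
  atom 13: C, bond orders sum to 4 (valence 4) → 0 H
  atom 14: Cl (halogen, monovalent) → 0 H
  atom 15: C, bond orders sum to 4 (valence 4) → 0 H
  atom 16: C, bond orders sum to 4 (valence 4) → 0 H
  atom 17: N, bond orders sum to 1 (valence 3) → 2 H
  atom 18: O, bond orders sum to 2 (valence 2) → 0 H
Total hydrogens: 6.

6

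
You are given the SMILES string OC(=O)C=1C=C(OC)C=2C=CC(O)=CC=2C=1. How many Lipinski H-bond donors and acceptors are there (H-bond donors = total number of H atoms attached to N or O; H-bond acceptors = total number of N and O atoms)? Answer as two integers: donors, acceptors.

Donors: find every N or O and count the H atoms it carries.
  atom 1 (O): bond orders sum to 1 → 1 H
  atom 3 (O): bond orders sum to 2 → 0 H
  atom 7 (O): bond orders sum to 2 → 0 H
  atom 13 (O): bond orders sum to 1 → 1 H
Lipinski HBD = 2.
Acceptors: N atoms = 0, O atoms = 4 → HBA = 4.

2, 4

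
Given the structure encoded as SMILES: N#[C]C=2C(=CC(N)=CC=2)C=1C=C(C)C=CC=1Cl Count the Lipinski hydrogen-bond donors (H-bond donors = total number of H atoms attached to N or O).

Donors: find every N or O and count the H atoms it carries.
  atom 1 (N): bond orders sum to 3 → 0 H
  atom 7 (N): bond orders sum to 1 → 2 H
Lipinski HBD = 2.

2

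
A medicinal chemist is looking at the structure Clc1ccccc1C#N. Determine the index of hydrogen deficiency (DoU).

6

Molecular formula: C7H4ClN.
DoU = (2C + 2 + N − H − X) / 2, where X is the halogen count and O/S are ignored.
    = (2·7 + 2 + 1 − 4 − 1) / 2 = 12 / 2 = 6.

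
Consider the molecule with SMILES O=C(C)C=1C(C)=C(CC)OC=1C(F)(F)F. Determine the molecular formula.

C10H11F3O2

Walk through each heavy atom and fill implicit hydrogens from standard valence (C 4, N 3, O 2, S 2, halogen 1):
  atom 1: O, bond orders sum to 2 (valence 2) → 0 H
  atom 2: C, bond orders sum to 4 (valence 4) → 0 H
  atom 3: C, bond orders sum to 1 (valence 4) → 3 H
  atom 4: C, bond orders sum to 4 (valence 4) → 0 H
  atom 5: C, bond orders sum to 4 (valence 4) → 0 H
  atom 6: C, bond orders sum to 1 (valence 4) → 3 H
  atom 7: C, bond orders sum to 4 (valence 4) → 0 H
  atom 8: C, bond orders sum to 2 (valence 4) → 2 H
  atom 9: C, bond orders sum to 1 (valence 4) → 3 H
  atom 10: O, bond orders sum to 2 (valence 2) → 0 H
  atom 11: C, bond orders sum to 4 (valence 4) → 0 H
  atom 12: C, bond orders sum to 4 (valence 4) → 0 H
  atom 13: F (halogen, monovalent) → 0 H
  atom 14: F (halogen, monovalent) → 0 H
  atom 15: F (halogen, monovalent) → 0 H
Totals → C:10, H:11, F:3, O:2.
In Hill order: C10H11F3O2.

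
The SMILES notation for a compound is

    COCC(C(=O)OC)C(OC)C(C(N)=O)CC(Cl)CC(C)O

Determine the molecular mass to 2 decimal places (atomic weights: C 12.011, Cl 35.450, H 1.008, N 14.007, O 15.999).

339.81 g/mol

First, the molecular formula is C14H26ClNO6 (counting implicit H from valence).
  C: 14 × 12.011 = 168.154
  Cl: 1 × 35.450 = 35.450
  H: 26 × 1.008 = 26.208
  N: 1 × 14.007 = 14.007
  O: 6 × 15.999 = 95.994
Sum: 14×12.011 + 1×35.450 + 26×1.008 + 1×14.007 + 6×15.999 = 339.813 → 339.81 g/mol.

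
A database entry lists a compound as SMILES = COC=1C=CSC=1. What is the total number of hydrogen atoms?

6

Walk through each heavy atom and fill implicit hydrogens from standard valence (C 4, N 3, O 2, S 2, halogen 1):
  atom 1: C, bond orders sum to 1 (valence 4) → 3 H
  atom 2: O, bond orders sum to 2 (valence 2) → 0 H
  atom 3: C, bond orders sum to 4 (valence 4) → 0 H
  atom 4: C, bond orders sum to 3 (valence 4) → 1 H
  atom 5: C, bond orders sum to 3 (valence 4) → 1 H
  atom 6: S, bond orders sum to 2 (valence 2) → 0 H
  atom 7: C, bond orders sum to 3 (valence 4) → 1 H
Total hydrogens: 6.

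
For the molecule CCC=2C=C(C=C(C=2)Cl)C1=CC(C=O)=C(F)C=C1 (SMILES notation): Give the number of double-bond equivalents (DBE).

Degree of unsaturation = (number of rings) + (number of π bonds).
Ring closures in the SMILES: 2.
π bonds: 7 double bonds (each 1 DoU) → 7 DoU from unsaturation.
Total DoU = 2 + 7 = 9.

9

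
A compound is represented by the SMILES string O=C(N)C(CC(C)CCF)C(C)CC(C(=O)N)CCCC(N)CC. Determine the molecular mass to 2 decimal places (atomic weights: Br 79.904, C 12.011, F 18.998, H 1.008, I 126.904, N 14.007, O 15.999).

First, the molecular formula is C18H36FN3O2 (counting implicit H from valence).
  C: 18 × 12.011 = 216.198
  F: 1 × 18.998 = 18.998
  H: 36 × 1.008 = 36.288
  N: 3 × 14.007 = 42.021
  O: 2 × 15.999 = 31.998
Sum: 18×12.011 + 1×18.998 + 36×1.008 + 3×14.007 + 2×15.999 = 345.503 → 345.50 g/mol.

345.50 g/mol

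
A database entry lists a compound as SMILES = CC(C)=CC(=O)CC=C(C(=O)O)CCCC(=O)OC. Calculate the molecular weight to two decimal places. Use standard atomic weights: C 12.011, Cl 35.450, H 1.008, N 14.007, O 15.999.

First, the molecular formula is C14H20O5 (counting implicit H from valence).
  C: 14 × 12.011 = 168.154
  H: 20 × 1.008 = 20.160
  O: 5 × 15.999 = 79.995
Sum: 14×12.011 + 20×1.008 + 5×15.999 = 268.309 → 268.31 g/mol.

268.31 g/mol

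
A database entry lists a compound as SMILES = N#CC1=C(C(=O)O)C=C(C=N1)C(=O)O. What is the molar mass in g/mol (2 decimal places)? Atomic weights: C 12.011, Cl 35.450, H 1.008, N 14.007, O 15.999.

First, the molecular formula is C8H4N2O4 (counting implicit H from valence).
  C: 8 × 12.011 = 96.088
  H: 4 × 1.008 = 4.032
  N: 2 × 14.007 = 28.014
  O: 4 × 15.999 = 63.996
Sum: 8×12.011 + 4×1.008 + 2×14.007 + 4×15.999 = 192.130 → 192.13 g/mol.

192.13 g/mol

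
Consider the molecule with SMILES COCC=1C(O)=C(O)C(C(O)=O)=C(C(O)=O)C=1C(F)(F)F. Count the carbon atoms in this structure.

Count every carbon token in the SMILES (each C, including those in ring-closure positions and inside branches).
Carbon count: 11.

11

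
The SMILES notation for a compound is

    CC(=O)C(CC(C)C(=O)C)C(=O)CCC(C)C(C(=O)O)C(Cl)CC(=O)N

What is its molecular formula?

C18H28ClNO6

Walk through each heavy atom and fill implicit hydrogens from standard valence (C 4, N 3, O 2, S 2, halogen 1):
  atom 1: C, bond orders sum to 1 (valence 4) → 3 H
  atom 2: C, bond orders sum to 4 (valence 4) → 0 H
  atom 3: O, bond orders sum to 2 (valence 2) → 0 H
  atom 4: C, bond orders sum to 3 (valence 4) → 1 H
  atom 5: C, bond orders sum to 2 (valence 4) → 2 H
  atom 6: C, bond orders sum to 3 (valence 4) → 1 H
  atom 7: C, bond orders sum to 1 (valence 4) → 3 H
  atom 8: C, bond orders sum to 4 (valence 4) → 0 H
  atom 9: O, bond orders sum to 2 (valence 2) → 0 H
  atom 10: C, bond orders sum to 1 (valence 4) → 3 H
  atom 11: C, bond orders sum to 4 (valence 4) → 0 H
  atom 12: O, bond orders sum to 2 (valence 2) → 0 H
  atom 13: C, bond orders sum to 2 (valence 4) → 2 H
  atom 14: C, bond orders sum to 2 (valence 4) → 2 H
  atom 15: C, bond orders sum to 3 (valence 4) → 1 H
  atom 16: C, bond orders sum to 1 (valence 4) → 3 H
  atom 17: C, bond orders sum to 3 (valence 4) → 1 H
  atom 18: C, bond orders sum to 4 (valence 4) → 0 H
  atom 19: O, bond orders sum to 2 (valence 2) → 0 H
  atom 20: O, bond orders sum to 1 (valence 2) → 1 H
  atom 21: C, bond orders sum to 3 (valence 4) → 1 H
  atom 22: Cl (halogen, monovalent) → 0 H
  atom 23: C, bond orders sum to 2 (valence 4) → 2 H
  atom 24: C, bond orders sum to 4 (valence 4) → 0 H
  atom 25: O, bond orders sum to 2 (valence 2) → 0 H
  atom 26: N, bond orders sum to 1 (valence 3) → 2 H
Totals → C:18, H:28, Cl:1, N:1, O:6.
In Hill order: C18H28ClNO6.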